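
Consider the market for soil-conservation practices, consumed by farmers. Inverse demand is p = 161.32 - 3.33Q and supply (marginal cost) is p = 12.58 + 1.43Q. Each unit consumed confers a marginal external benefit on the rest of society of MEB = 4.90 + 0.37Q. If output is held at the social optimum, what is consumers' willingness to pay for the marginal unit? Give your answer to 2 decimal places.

P = 44.78

Social marginal benefit = demand + MEB = 166.22 - 2.96Q.
Set SMB = MC: 166.22 - 2.96Q = 12.58 + 1.43Q → Q* = 34.9977.
Consumer price on the demand curve at Q*: 161.32 − 3.33×34.9977 = 44.7777.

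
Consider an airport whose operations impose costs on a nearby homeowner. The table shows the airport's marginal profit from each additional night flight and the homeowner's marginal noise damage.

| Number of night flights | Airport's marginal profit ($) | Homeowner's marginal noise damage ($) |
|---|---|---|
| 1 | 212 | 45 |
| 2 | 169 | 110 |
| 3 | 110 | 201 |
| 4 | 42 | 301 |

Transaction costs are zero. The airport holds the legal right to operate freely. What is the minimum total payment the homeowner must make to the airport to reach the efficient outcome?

Left alone the airport would choose level 4 (marginal profit stays positive).
Efficient level: k* = 2 (marginal profit ≥ marginal noise damage through 2).
The homeowner must at least cover the airport's forgone profit from cutting 4→2: 110 + 42 = 152.

$152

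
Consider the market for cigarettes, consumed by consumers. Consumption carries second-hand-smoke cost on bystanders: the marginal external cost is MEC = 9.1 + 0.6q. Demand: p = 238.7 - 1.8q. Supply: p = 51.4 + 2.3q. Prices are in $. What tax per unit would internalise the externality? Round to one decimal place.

tax = $31.8 per unit

Social marginal benefit = demand − MEC = 229.6 - 2.4q.
Set SMB = MC: 229.6 - 2.4q = 51.4 + 2.3q → q* = 37.9149.
The Pigouvian tax equals MEC at q*: 9.1 + 0.6×37.9149 = 31.8489.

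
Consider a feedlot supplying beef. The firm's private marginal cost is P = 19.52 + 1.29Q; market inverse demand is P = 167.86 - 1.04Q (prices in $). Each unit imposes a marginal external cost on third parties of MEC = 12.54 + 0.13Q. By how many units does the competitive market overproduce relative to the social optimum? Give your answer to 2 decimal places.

8.46 units

Market equilibrium (private): 19.52 + 1.29Q = 167.86 - 1.04Q → Q_m = 63.6652.
Social marginal cost = private MC + MEC = 32.06 + 1.42Q.
Set SMC = demand: 32.06 + 1.42Q = 167.86 - 1.04Q → Q* = 55.2033.
Gap = |63.6652 − 55.2033| = 8.4619.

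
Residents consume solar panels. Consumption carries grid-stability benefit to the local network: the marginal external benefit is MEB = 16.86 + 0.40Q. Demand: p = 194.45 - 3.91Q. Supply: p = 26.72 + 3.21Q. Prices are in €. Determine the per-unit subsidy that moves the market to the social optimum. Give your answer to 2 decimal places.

Social marginal benefit = demand + MEB = 211.31 - 3.51Q.
Set SMB = MC: 211.31 - 3.51Q = 26.72 + 3.21Q → Q* = 27.4688.
The Pigouvian subsidy equals MEB at Q*: 16.86 + 0.40×27.4688 = 27.8475.

subsidy = €27.85 per unit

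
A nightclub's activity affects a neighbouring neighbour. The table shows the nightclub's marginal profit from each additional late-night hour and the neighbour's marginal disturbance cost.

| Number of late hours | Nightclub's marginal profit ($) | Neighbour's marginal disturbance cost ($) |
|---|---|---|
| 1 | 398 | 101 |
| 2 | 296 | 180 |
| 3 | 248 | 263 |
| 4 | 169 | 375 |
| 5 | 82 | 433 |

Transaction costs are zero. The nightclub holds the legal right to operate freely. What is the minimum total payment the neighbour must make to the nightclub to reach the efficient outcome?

$499

Left alone the nightclub would choose level 5 (marginal profit stays positive).
Efficient level: k* = 2 (marginal profit ≥ marginal disturbance cost through 2).
The neighbour must at least cover the nightclub's forgone profit from cutting 5→2: 248 + 169 + 82 = 499.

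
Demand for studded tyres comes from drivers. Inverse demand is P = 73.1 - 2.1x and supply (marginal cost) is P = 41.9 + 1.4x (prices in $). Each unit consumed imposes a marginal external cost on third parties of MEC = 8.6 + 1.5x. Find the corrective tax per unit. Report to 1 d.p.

tax = $15.4 per unit

Social marginal benefit = demand − MEC = 64.5 - 3.6x.
Set SMB = MC: 64.5 - 3.6x = 41.9 + 1.4x → x* = 4.5200.
The Pigouvian tax equals MEC at x*: 8.6 + 1.5×4.5200 = 15.3800.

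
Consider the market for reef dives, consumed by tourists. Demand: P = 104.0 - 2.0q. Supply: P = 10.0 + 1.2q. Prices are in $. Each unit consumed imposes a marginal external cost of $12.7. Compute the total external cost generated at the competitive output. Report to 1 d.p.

Market equilibrium (private): 10.0 + 1.2q = 104.0 - 2.0q → q_m = 29.3750.
Total external cost = MEC × q_m = 12.7 × 29.3750 = 373.0625.

$373.1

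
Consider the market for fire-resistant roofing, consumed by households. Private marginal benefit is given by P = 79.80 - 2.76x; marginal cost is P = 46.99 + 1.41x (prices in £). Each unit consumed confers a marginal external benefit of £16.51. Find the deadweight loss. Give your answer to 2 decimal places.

Market equilibrium (private): 46.99 + 1.41x = 79.80 - 2.76x → x_m = 7.8681.
Social marginal benefit = demand + MEB = 96.31 - 2.76x.
Set SMB = MC: 96.31 - 2.76x = 46.99 + 1.41x → x* = 11.8273.
The loss is the area between SMB and MC from x* to x_m; with linear curves that's a triangle of height MEB(x_m).
DWL = ½ × 3.9592 × 16.5100 = 32.6832.

DWL = £32.68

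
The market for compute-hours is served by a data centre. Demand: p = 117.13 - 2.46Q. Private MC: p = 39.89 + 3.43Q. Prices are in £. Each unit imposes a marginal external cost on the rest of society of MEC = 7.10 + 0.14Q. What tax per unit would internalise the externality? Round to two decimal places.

Social marginal cost = private MC + MEC = 46.99 + 3.57Q.
Set SMC = demand: 46.99 + 3.57Q = 117.13 - 2.46Q → Q* = 11.6318.
The Pigouvian tax equals MEC at Q*: 7.10 + 0.14×11.6318 = 8.7285.

tax = £8.73 per unit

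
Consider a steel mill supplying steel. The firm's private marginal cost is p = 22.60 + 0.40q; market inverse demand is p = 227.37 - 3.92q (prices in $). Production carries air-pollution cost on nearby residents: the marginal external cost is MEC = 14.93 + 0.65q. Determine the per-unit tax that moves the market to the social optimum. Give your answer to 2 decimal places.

Social marginal cost = private MC + MEC = 37.53 + 1.05q.
Set SMC = demand: 37.53 + 1.05q = 227.37 - 3.92q → q* = 38.1972.
The Pigouvian tax equals MEC at q*: 14.93 + 0.65×38.1972 = 39.7582.

tax = $39.76 per unit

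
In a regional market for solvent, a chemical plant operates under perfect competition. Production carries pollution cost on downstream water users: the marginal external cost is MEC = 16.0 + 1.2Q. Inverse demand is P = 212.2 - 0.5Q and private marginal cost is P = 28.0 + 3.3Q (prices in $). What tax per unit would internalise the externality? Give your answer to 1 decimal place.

tax = $56.4 per unit

Social marginal cost = private MC + MEC = 44.0 + 4.5Q.
Set SMC = demand: 44.0 + 4.5Q = 212.2 - 0.5Q → Q* = 33.6400.
The Pigouvian tax equals MEC at Q*: 16.0 + 1.2×33.6400 = 56.3680.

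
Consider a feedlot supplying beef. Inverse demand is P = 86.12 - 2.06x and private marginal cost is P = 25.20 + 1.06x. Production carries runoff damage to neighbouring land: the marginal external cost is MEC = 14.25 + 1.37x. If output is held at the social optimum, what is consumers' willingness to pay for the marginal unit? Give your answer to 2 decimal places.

Social marginal cost = private MC + MEC = 39.45 + 2.43x.
Set SMC = demand: 39.45 + 2.43x = 86.12 - 2.06x → x* = 10.3942.
Consumer price on the demand curve at x*: 86.12 − 2.06×10.3942 = 64.7079.

P = 64.71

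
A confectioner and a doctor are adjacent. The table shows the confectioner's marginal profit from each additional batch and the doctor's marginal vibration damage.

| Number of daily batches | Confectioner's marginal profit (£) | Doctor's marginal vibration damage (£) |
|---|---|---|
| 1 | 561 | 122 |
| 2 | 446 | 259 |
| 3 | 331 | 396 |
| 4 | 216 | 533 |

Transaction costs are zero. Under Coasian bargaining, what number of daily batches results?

2

Bargaining reaches the level where marginal profit last exceeds marginal vibration damage.
That holds through level 2 (446 ≥ 259) but not at 3 (331 < 396).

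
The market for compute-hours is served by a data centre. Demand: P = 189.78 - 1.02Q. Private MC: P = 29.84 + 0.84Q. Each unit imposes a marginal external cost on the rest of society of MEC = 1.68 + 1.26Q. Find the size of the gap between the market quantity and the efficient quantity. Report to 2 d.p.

Market equilibrium (private): 29.84 + 0.84Q = 189.78 - 1.02Q → Q_m = 85.9892.
Social marginal cost = private MC + MEC = 31.52 + 2.10Q.
Set SMC = demand: 31.52 + 2.10Q = 189.78 - 1.02Q → Q* = 50.7244.
Gap = |85.9892 − 50.7244| = 35.2648.

35.26 units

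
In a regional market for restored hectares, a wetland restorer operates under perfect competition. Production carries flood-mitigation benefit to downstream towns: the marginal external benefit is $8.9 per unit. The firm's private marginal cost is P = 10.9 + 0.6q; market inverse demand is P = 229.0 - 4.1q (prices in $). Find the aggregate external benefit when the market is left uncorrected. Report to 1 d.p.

Market equilibrium (private): 10.9 + 0.6q = 229.0 - 4.1q → q_m = 46.4043.
Total external benefit = MEB × q_m = 8.9 × 46.4043 = 412.9983.

$413.0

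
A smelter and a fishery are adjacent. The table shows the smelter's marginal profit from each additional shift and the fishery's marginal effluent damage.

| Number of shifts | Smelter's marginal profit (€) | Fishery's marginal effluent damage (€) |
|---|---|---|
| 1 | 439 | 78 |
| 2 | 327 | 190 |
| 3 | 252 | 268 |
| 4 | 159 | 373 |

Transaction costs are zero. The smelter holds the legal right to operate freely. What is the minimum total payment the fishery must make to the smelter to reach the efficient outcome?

Left alone the smelter would choose level 4 (marginal profit stays positive).
Efficient level: k* = 2 (marginal profit ≥ marginal effluent damage through 2).
The fishery must at least cover the smelter's forgone profit from cutting 4→2: 252 + 159 = 411.

€411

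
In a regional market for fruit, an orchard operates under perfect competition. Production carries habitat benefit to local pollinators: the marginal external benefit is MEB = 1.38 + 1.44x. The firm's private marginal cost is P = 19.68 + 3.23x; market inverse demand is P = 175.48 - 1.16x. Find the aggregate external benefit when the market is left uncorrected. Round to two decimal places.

Market equilibrium (private): 19.68 + 3.23x = 175.48 - 1.16x → x_m = 35.4897.
Total external benefit = ∫₀^{x_m} (1.38 + 1.44x) dx = 1.38×35.4897 + ½×1.44×35.4897² = 955.8293.

955.83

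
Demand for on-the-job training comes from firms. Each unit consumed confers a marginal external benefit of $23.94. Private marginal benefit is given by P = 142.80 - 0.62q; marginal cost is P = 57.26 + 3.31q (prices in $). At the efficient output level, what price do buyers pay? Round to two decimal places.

Social marginal benefit = demand + MEB = 166.74 - 0.62q.
Set SMB = MC: 166.74 - 0.62q = 57.26 + 3.31q → q* = 27.8575.
Consumer price on the demand curve at q*: 142.80 − 0.62×27.8575 = 125.5284.

P = $125.53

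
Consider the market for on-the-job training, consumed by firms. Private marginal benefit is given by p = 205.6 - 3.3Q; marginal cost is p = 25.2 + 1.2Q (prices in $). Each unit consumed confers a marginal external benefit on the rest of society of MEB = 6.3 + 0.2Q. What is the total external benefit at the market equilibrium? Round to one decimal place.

Market equilibrium (private): 25.2 + 1.2Q = 205.6 - 3.3Q → Q_m = 40.0889.
Total external benefit = ∫₀^{Q_m} (6.3 + 0.2Q) dQ = 6.3×40.0889 + ½×0.2×40.0889² = 413.2721.

$413.3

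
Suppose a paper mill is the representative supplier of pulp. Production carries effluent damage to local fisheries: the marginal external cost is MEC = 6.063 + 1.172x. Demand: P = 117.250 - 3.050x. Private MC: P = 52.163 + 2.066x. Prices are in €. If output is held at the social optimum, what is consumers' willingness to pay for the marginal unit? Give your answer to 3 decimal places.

Social marginal cost = private MC + MEC = 58.226 + 3.238x.
Set SMC = demand: 58.226 + 3.238x = 117.250 - 3.050x → x* = 9.3868.
Consumer price on the demand curve at x*: 117.250 − 3.050×9.3868 = 88.6203.

P = €88.620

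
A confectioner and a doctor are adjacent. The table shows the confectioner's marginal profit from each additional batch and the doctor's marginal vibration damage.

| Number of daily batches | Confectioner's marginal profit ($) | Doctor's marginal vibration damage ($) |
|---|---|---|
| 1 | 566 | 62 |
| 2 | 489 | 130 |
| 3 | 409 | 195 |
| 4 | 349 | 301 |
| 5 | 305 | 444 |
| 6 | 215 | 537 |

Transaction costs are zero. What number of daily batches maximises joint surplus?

Bargaining reaches the level where marginal profit last exceeds marginal vibration damage.
That holds through level 4 (349 ≥ 301) but not at 5 (305 < 444).

4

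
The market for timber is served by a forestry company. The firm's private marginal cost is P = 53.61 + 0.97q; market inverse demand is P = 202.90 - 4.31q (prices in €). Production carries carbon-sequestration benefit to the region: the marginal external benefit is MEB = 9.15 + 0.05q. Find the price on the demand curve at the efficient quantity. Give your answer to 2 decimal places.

P = €72.33

Social marginal cost = private MC − MEB = 44.46 + 0.92q.
Set SMC = demand: 44.46 + 0.92q = 202.90 - 4.31q → q* = 30.2945.
Consumer price on the demand curve at q*: 202.90 − 4.31×30.2945 = 72.3307.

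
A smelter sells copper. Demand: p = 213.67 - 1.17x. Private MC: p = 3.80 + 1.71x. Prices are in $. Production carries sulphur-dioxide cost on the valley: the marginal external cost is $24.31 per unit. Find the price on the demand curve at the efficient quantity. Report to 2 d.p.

Social marginal cost = private MC + MEC = 28.11 + 1.71x.
Set SMC = demand: 28.11 + 1.71x = 213.67 - 1.17x → x* = 64.4306.
Consumer price on the demand curve at x*: 213.67 − 1.17×64.4306 = 138.2862.

P = $138.29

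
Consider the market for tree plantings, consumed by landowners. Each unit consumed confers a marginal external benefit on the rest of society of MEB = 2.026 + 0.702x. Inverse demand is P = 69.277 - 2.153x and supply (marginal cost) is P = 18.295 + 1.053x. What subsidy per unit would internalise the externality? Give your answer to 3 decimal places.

subsidy = 16.887 per unit

Social marginal benefit = demand + MEB = 71.303 - 1.451x.
Set SMB = MC: 71.303 - 1.451x = 18.295 + 1.053x → x* = 21.1693.
The Pigouvian subsidy equals MEB at x*: 2.026 + 0.702×21.1693 = 16.8868.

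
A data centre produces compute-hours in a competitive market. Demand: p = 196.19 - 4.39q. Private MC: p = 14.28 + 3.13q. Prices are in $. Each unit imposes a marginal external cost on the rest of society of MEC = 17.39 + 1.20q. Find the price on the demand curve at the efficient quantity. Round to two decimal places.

Social marginal cost = private MC + MEC = 31.67 + 4.33q.
Set SMC = demand: 31.67 + 4.33q = 196.19 - 4.39q → q* = 18.8670.
Consumer price on the demand curve at q*: 196.19 − 4.39×18.8670 = 113.3639.

P = $113.36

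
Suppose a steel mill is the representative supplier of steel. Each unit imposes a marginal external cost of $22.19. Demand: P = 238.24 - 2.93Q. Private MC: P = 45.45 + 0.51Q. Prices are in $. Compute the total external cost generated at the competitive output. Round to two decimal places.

Market equilibrium (private): 45.45 + 0.51Q = 238.24 - 2.93Q → Q_m = 56.0436.
Total external cost = MEC × Q_m = 22.19 × 56.0436 = 1243.6075.

$1243.61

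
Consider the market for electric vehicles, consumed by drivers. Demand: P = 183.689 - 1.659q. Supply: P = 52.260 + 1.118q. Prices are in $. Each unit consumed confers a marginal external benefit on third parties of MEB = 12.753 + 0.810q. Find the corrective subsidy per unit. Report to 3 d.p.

subsidy = $72.126 per unit

Social marginal benefit = demand + MEB = 196.442 - 0.849q.
Set SMB = MC: 196.442 - 0.849q = 52.260 + 1.118q → q* = 73.3005.
The Pigouvian subsidy equals MEB at q*: 12.753 + 0.810×73.3005 = 72.1264.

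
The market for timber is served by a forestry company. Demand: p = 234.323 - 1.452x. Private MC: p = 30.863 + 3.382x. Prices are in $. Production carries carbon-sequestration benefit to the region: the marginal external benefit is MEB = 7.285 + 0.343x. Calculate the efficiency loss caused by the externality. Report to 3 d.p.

DWL = $52.531

Market equilibrium (private): 30.863 + 3.382x = 234.323 - 1.452x → x_m = 42.0894.
Social marginal cost = private MC − MEB = 23.578 + 3.039x.
Set SMC = demand: 23.578 + 3.039x = 234.323 - 1.452x → x* = 46.9261.
Height of the DWL triangle at x_m is demand(x_m) − SMC(x_m) = MEB(x_m) = 21.7217.
DWL = ½ × 4.8367 × 21.7217 = 52.5307.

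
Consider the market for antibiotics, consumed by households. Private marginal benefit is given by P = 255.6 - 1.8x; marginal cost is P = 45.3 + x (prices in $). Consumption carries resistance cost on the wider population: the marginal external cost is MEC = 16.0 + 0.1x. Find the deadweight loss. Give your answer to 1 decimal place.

DWL = $95.3

Market equilibrium (private): 45.3 + x = 255.6 - 1.8x → x_m = 75.1071.
Social marginal benefit = demand − MEC = 239.6 - 1.9x.
Set SMB = MC: 239.6 - 1.9x = 45.3 + x → x* = 67.0000.
Between x* and x_m the wedge MC − SMB runs linearly from 0 to MEC(x_m), so the loss is a triangle.
DWL = ½ × 8.1071 × 23.5107 = 95.3018.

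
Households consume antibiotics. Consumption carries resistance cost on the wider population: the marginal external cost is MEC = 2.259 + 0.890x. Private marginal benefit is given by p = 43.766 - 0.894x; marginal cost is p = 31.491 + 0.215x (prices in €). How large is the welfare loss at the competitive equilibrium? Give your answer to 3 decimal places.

DWL = €36.681

Market equilibrium (private): 31.491 + 0.215x = 43.766 - 0.894x → x_m = 11.0685.
Social marginal benefit = demand − MEC = 41.507 - 1.784x.
Set SMB = MC: 41.507 - 1.784x = 31.491 + 0.215x → x* = 5.0105.
The welfare-loss triangle has base |x_m − x*| and height MEC(x_m) (the vertical gap between SMB and MC is zero at x* and MEC at x_m).
DWL = ½ × 6.0580 × 12.1100 = 36.6812.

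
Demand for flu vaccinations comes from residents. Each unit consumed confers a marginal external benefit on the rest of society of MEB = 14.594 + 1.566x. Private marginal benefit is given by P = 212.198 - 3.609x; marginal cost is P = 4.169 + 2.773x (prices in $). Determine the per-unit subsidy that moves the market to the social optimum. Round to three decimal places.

subsidy = $86.983 per unit

Social marginal benefit = demand + MEB = 226.792 - 2.043x.
Set SMB = MC: 226.792 - 2.043x = 4.169 + 2.773x → x* = 46.2257.
The Pigouvian subsidy equals MEB at x*: 14.594 + 1.566×46.2257 = 86.9834.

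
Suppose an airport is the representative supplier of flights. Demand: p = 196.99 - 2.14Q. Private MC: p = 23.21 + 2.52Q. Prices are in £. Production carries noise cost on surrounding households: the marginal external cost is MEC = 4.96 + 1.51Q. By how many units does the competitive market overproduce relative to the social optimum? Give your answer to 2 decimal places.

9.93 units

Market equilibrium (private): 23.21 + 2.52Q = 196.99 - 2.14Q → Q_m = 37.2918.
Social marginal cost = private MC + MEC = 28.17 + 4.03Q.
Set SMC = demand: 28.17 + 4.03Q = 196.99 - 2.14Q → Q* = 27.3614.
Gap = |37.2918 − 27.3614| = 9.9304.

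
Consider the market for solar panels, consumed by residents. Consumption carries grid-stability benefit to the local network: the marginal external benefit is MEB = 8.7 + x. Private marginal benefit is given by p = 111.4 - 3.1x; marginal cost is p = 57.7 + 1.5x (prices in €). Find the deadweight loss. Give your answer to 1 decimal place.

Market equilibrium (private): 57.7 + 1.5x = 111.4 - 3.1x → x_m = 11.6739.
Social marginal benefit = demand + MEB = 120.1 - 2.1x.
Set SMB = MC: 120.1 - 2.1x = 57.7 + 1.5x → x* = 17.3333.
The welfare-loss triangle has base |x_m − x*| and height MEB(x_m) (the vertical gap between SMB and MC is zero at x* and MEB at x_m).
DWL = ½ × 5.6594 × 20.3739 = 57.6520.

DWL = €57.7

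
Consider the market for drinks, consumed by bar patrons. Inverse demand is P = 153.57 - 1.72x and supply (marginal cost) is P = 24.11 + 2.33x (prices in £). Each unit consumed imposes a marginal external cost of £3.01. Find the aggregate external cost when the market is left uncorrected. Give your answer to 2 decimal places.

£96.22

Market equilibrium (private): 24.11 + 2.33x = 153.57 - 1.72x → x_m = 31.9654.
Total external cost = MEC × x_m = 3.01 × 31.9654 = 96.2159.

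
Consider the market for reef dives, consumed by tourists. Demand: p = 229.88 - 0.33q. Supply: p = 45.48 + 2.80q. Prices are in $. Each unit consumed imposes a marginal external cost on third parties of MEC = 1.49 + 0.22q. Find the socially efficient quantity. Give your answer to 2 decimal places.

q* = 54.60

Social marginal benefit = demand − MEC = 228.39 - 0.55q.
Set SMB = MC: 228.39 - 0.55q = 45.48 + 2.80q → q* = 54.6000.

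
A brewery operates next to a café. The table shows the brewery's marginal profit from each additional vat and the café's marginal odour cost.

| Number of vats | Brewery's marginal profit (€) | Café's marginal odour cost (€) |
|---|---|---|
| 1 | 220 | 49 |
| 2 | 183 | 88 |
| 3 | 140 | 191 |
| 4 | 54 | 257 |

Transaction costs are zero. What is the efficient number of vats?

Bargaining reaches the level where marginal profit last exceeds marginal odour cost.
That holds through level 2 (183 ≥ 88) but not at 3 (140 < 191).

2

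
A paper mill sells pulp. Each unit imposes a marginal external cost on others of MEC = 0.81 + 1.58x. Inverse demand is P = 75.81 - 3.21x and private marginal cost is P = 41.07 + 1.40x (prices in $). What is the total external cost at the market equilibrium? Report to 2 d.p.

$50.97

Market equilibrium (private): 41.07 + 1.40x = 75.81 - 3.21x → x_m = 7.5358.
Total external cost = ∫₀^{x_m} (0.81 + 1.58x) dx = 0.81×7.5358 + ½×1.58×7.5358² = 50.9667.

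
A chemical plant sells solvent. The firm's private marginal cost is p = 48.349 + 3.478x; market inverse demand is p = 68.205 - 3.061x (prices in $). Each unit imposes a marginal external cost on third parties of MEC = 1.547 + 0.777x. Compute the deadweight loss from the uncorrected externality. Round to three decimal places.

Market equilibrium (private): 48.349 + 3.478x = 68.205 - 3.061x → x_m = 3.0365.
Social marginal cost = private MC + MEC = 49.896 + 4.255x.
Set SMC = demand: 49.896 + 4.255x = 68.205 - 3.061x → x* = 2.5026.
Height of the DWL triangle at x_m is SMC(x_m) − demand(x_m) = MEC(x_m) = 3.9064.
DWL = ½ × 0.5339 × 3.9064 = 1.0428.

DWL = $1.043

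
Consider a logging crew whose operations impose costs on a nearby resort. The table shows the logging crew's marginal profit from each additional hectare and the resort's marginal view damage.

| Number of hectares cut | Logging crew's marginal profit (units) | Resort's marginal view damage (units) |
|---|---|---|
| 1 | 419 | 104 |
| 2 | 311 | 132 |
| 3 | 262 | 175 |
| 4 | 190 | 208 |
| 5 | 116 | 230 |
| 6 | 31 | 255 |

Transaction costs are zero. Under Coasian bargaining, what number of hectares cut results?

3

Bargaining reaches the level where marginal profit last exceeds marginal view damage.
That holds through level 3 (262 ≥ 175) but not at 4 (190 < 208).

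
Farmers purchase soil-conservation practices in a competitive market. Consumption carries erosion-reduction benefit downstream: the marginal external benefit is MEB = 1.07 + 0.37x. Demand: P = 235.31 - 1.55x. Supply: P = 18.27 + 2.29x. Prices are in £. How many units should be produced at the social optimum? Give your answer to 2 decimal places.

x* = 62.86

Social marginal benefit = demand + MEB = 236.38 - 1.18x.
Set SMB = MC: 236.38 - 1.18x = 18.27 + 2.29x → x* = 62.8559.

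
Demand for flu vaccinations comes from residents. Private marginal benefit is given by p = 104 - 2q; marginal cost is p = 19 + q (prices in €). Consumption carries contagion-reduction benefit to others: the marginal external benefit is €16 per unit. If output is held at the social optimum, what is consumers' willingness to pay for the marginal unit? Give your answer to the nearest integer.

Social marginal benefit = demand + MEB = 120 - 2q.
Set SMB = MC: 120 - 2q = 19 + q → q* = 33.6667.
Consumer price on the demand curve at q*: 104 − 2×33.6667 = 36.6666.

P = €37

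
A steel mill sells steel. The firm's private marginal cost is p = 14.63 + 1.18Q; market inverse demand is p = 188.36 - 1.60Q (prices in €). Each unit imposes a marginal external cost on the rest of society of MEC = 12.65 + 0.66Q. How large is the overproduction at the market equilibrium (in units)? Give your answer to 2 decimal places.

Market equilibrium (private): 14.63 + 1.18Q = 188.36 - 1.60Q → Q_m = 62.4928.
Social marginal cost = private MC + MEC = 27.28 + 1.84Q.
Set SMC = demand: 27.28 + 1.84Q = 188.36 - 1.60Q → Q* = 46.8256.
Gap = |62.4928 − 46.8256| = 15.6672.

15.67 units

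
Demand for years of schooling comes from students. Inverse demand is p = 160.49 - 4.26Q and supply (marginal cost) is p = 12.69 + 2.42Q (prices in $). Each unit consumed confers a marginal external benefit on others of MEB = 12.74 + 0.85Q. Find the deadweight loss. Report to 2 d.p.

DWL = $85.35

Market equilibrium (private): 12.69 + 2.42Q = 160.49 - 4.26Q → Q_m = 22.1257.
Social marginal benefit = demand + MEB = 173.23 - 3.41Q.
Set SMB = MC: 173.23 - 3.41Q = 12.69 + 2.42Q → Q* = 27.5369.
The loss is the area between SMB and MC from Q* to Q_m; with linear curves that's a triangle of height MEB(Q_m).
DWL = ½ × 5.4112 × 31.5469 = 85.3533.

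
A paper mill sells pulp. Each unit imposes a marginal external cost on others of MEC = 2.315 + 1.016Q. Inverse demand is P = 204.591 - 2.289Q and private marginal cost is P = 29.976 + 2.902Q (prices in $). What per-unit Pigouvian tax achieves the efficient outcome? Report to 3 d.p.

Social marginal cost = private MC + MEC = 32.291 + 3.918Q.
Set SMC = demand: 32.291 + 3.918Q = 204.591 - 2.289Q → Q* = 27.7590.
The Pigouvian tax equals MEC at Q*: 2.315 + 1.016×27.7590 = 30.5181.

tax = $30.518 per unit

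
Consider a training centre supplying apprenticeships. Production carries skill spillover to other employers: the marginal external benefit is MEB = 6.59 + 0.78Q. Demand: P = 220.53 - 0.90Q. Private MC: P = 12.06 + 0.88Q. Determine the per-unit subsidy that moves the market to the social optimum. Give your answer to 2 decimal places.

subsidy = 174.34 per unit

Social marginal cost = private MC − MEB = 5.47 + 0.10Q.
Set SMC = demand: 5.47 + 0.10Q = 220.53 - 0.90Q → Q* = 215.0600.
The Pigouvian subsidy equals MEB at Q*: 6.59 + 0.78×215.0600 = 174.3368.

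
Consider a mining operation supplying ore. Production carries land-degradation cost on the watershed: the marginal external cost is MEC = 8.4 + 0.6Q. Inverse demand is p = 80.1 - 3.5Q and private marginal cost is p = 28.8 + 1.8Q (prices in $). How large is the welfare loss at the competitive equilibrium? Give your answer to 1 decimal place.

Market equilibrium (private): 28.8 + 1.8Q = 80.1 - 3.5Q → Q_m = 9.6792.
Social marginal cost = private MC + MEC = 37.2 + 2.4Q.
Set SMC = demand: 37.2 + 2.4Q = 80.1 - 3.5Q → Q* = 7.2712.
The loss is the area between SMC and demand from Q* to Q_m; with linear curves that's a triangle of height MEC(Q_m).
DWL = ½ × 2.4080 × 14.2075 = 17.1058.

DWL = $17.1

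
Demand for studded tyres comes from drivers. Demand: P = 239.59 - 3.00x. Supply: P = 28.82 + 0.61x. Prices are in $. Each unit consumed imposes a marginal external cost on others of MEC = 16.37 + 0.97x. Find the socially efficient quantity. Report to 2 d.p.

x* = 42.45

Social marginal benefit = demand − MEC = 223.22 - 3.97x.
Set SMB = MC: 223.22 - 3.97x = 28.82 + 0.61x → x* = 42.4454.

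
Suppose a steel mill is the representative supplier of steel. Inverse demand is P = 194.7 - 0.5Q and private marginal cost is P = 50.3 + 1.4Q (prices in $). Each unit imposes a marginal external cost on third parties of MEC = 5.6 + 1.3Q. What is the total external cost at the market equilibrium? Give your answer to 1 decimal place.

Market equilibrium (private): 50.3 + 1.4Q = 194.7 - 0.5Q → Q_m = 76.0000.
Total external cost = ∫₀^{Q_m} (5.6 + 1.3Q) dQ = 5.6×76.0000 + ½×1.3×76.0000² = 4180.0000.

$4180.0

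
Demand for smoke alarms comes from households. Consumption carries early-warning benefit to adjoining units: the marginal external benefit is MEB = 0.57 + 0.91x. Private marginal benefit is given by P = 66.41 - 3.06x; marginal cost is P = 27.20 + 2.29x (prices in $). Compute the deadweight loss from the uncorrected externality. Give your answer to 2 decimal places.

DWL = $5.90

Market equilibrium (private): 27.20 + 2.29x = 66.41 - 3.06x → x_m = 7.3290.
Social marginal benefit = demand + MEB = 66.98 - 2.15x.
Set SMB = MC: 66.98 - 2.15x = 27.20 + 2.29x → x* = 8.9595.
The welfare-loss triangle has base |x_m − x*| and height MEB(x_m) (the vertical gap between SMB and MC is zero at x* and MEB at x_m).
DWL = ½ × 1.6305 × 7.2394 = 5.9019.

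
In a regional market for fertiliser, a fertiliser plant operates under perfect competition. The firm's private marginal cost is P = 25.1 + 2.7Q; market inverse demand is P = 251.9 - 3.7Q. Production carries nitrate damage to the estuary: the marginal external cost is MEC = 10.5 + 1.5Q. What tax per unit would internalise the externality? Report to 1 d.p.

tax = 51.6 per unit

Social marginal cost = private MC + MEC = 35.6 + 4.2Q.
Set SMC = demand: 35.6 + 4.2Q = 251.9 - 3.7Q → Q* = 27.3797.
The Pigouvian tax equals MEC at Q*: 10.5 + 1.5×27.3797 = 51.5696.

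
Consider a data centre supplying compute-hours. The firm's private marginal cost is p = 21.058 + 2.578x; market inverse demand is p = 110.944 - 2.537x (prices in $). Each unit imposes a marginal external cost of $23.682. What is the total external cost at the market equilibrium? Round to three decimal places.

Market equilibrium (private): 21.058 + 2.578x = 110.944 - 2.537x → x_m = 17.5730.
Total external cost = MEC × x_m = 23.682 × 17.5730 = 416.1638.

$416.164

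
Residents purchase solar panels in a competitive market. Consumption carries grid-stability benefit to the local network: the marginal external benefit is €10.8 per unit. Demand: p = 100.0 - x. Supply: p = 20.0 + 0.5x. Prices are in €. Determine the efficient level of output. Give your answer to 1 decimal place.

x* = 60.5

Social marginal benefit = demand + MEB = 110.8 - x.
Set SMB = MC: 110.8 - x = 20.0 + 0.5x → x* = 60.5333.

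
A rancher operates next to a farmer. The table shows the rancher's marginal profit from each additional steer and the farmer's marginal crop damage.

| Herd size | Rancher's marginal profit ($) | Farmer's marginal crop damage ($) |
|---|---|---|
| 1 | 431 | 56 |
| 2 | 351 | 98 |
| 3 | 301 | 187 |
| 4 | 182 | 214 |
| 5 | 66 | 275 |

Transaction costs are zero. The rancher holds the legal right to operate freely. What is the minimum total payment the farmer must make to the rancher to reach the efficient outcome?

$248

Left alone the rancher would choose level 5 (marginal profit stays positive).
Efficient level: k* = 3 (marginal profit ≥ marginal crop damage through 3).
The farmer must at least cover the rancher's forgone profit from cutting 5→3: 182 + 66 = 248.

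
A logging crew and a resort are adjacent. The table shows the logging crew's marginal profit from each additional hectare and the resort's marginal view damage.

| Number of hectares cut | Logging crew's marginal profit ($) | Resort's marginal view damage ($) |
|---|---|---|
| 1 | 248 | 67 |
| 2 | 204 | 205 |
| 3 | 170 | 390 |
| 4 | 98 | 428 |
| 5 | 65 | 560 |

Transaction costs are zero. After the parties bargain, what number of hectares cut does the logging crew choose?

Bargaining reaches the level where marginal profit last exceeds marginal view damage.
That holds through level 1 (248 ≥ 67) but not at 2 (204 < 205).

1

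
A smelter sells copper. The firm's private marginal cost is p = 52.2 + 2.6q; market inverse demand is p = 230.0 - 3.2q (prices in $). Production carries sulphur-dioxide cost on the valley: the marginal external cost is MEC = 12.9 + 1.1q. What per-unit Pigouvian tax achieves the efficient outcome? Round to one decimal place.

tax = $39.2 per unit

Social marginal cost = private MC + MEC = 65.1 + 3.7q.
Set SMC = demand: 65.1 + 3.7q = 230.0 - 3.2q → q* = 23.8986.
The Pigouvian tax equals MEC at q*: 12.9 + 1.1×23.8986 = 39.1885.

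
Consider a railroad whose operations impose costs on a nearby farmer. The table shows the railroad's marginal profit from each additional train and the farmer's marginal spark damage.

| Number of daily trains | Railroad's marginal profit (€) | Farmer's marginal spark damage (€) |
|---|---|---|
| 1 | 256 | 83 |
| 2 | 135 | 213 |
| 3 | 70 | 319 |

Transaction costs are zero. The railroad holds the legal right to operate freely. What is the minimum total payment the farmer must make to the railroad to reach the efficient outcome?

€205

Left alone the railroad would choose level 3 (marginal profit stays positive).
Efficient level: k* = 1 (marginal profit ≥ marginal spark damage through 1).
The farmer must at least cover the railroad's forgone profit from cutting 3→1: 135 + 70 = 205.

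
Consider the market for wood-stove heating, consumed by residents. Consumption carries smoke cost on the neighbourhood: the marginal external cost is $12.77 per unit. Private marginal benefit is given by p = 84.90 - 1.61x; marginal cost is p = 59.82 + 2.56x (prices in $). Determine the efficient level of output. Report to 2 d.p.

x* = 2.95

Social marginal benefit = demand − MEC = 72.13 - 1.61x.
Set SMB = MC: 72.13 - 1.61x = 59.82 + 2.56x → x* = 2.9520.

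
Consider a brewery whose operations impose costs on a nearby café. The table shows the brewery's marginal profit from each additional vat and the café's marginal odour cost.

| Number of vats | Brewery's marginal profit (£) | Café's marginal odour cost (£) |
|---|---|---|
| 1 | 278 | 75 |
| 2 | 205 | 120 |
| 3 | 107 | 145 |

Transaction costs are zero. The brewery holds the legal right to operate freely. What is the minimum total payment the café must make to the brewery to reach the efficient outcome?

Left alone the brewery would choose level 3 (marginal profit stays positive).
Efficient level: k* = 2 (marginal profit ≥ marginal odour cost through 2).
The café must at least cover the brewery's forgone profit from cutting 3→2: 107 = 107.

£107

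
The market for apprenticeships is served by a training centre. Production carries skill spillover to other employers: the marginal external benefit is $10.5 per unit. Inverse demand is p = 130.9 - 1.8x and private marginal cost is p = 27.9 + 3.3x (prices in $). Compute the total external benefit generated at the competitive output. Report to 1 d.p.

Market equilibrium (private): 27.9 + 3.3x = 130.9 - 1.8x → x_m = 20.1961.
Total external benefit = MEB × x_m = 10.5 × 20.1961 = 212.0591.

$212.1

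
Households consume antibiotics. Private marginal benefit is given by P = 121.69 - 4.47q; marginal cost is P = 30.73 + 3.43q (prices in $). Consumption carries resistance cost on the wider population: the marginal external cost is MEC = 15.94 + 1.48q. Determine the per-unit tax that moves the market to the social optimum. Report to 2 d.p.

tax = $27.78 per unit

Social marginal benefit = demand − MEC = 105.75 - 5.95q.
Set SMB = MC: 105.75 - 5.95q = 30.73 + 3.43q → q* = 7.9979.
The Pigouvian tax equals MEC at q*: 15.94 + 1.48×7.9979 = 27.7769.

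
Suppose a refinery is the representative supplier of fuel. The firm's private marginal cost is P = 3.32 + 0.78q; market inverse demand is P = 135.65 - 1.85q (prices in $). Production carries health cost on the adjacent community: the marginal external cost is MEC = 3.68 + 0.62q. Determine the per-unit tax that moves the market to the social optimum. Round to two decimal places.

tax = $28.22 per unit

Social marginal cost = private MC + MEC = 7.00 + 1.40q.
Set SMC = demand: 7.00 + 1.40q = 135.65 - 1.85q → q* = 39.5846.
The Pigouvian tax equals MEC at q*: 3.68 + 0.62×39.5846 = 28.2225.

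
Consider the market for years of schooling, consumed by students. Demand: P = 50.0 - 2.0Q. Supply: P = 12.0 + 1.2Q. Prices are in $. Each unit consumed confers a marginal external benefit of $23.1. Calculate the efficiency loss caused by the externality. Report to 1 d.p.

DWL = $83.4

Market equilibrium (private): 12.0 + 1.2Q = 50.0 - 2.0Q → Q_m = 11.8750.
Social marginal benefit = demand + MEB = 73.1 - 2.0Q.
Set SMB = MC: 73.1 - 2.0Q = 12.0 + 1.2Q → Q* = 19.0938.
Between Q* and Q_m the wedge SMB − MC runs linearly from 0 to MEB(Q_m), so the loss is a triangle.
DWL = ½ × 7.2188 × 23.1000 = 83.3771.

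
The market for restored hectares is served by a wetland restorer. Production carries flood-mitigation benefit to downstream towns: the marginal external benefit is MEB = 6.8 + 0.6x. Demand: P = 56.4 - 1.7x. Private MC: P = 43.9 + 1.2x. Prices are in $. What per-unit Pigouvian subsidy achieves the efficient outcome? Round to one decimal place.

subsidy = $11.8 per unit

Social marginal cost = private MC − MEB = 37.1 + 0.6x.
Set SMC = demand: 37.1 + 0.6x = 56.4 - 1.7x → x* = 8.3913.
The Pigouvian subsidy equals MEB at x*: 6.8 + 0.6×8.3913 = 11.8348.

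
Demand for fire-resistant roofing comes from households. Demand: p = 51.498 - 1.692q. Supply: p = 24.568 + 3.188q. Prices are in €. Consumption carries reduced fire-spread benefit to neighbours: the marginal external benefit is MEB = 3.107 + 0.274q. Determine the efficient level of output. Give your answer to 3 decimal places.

Social marginal benefit = demand + MEB = 54.605 - 1.418q.
Set SMB = MC: 54.605 - 1.418q = 24.568 + 3.188q → q* = 6.5213.

q* = 6.521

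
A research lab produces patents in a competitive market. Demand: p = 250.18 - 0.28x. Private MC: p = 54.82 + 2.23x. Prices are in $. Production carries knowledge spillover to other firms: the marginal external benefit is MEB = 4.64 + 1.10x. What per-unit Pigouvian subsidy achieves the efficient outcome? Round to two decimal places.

subsidy = $160.67 per unit

Social marginal cost = private MC − MEB = 50.18 + 1.13x.
Set SMC = demand: 50.18 + 1.13x = 250.18 - 0.28x → x* = 141.8440.
The Pigouvian subsidy equals MEB at x*: 4.64 + 1.10×141.8440 = 160.6684.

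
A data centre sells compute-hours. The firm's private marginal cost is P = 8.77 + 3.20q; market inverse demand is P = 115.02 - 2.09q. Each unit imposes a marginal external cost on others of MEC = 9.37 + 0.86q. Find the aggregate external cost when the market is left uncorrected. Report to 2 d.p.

Market equilibrium (private): 8.77 + 3.20q = 115.02 - 2.09q → q_m = 20.0851.
Total external cost = ∫₀^{q_m} (9.37 + 0.86q) dq = 9.37×20.0851 + ½×0.86×20.0851² = 361.6642.

361.66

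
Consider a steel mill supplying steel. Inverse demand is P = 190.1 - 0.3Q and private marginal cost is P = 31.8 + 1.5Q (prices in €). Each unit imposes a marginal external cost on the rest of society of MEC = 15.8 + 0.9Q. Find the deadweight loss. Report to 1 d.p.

Market equilibrium (private): 31.8 + 1.5Q = 190.1 - 0.3Q → Q_m = 87.9444.
Social marginal cost = private MC + MEC = 47.6 + 2.4Q.
Set SMC = demand: 47.6 + 2.4Q = 190.1 - 0.3Q → Q* = 52.7778.
The loss is the area between SMC and demand from Q* to Q_m; with linear curves that's a triangle of height MEC(Q_m).
DWL = ½ × 35.1666 × 94.9500 = 1669.5343.

DWL = €1669.5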